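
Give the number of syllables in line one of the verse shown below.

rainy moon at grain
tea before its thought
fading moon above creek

Line one: rainy(2) + moon(1) + at(1) + grain(1) = 5

5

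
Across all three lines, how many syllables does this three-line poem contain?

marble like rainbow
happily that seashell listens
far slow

Line 1: marble (2), like (1), rainbow (2) → 5
Line 2: happily (3), that (1), seashell (2), listens (2) → 8
Line 3: far (1), slow (1) → 2
Total: 5 + 8 + 2 = 15

15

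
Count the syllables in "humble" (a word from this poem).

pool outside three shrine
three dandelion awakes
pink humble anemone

2

"humble" has 2 syllables.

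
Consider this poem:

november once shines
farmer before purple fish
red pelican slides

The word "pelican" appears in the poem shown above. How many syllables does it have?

3

"pelican" has 3 syllables.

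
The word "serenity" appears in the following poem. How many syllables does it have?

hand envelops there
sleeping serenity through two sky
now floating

4

"serenity" has 4 syllables.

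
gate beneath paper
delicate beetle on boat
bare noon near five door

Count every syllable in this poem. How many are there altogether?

Line 1: gate (1), beneath (2), paper (2) → 5
Line 2: delicate (3), beetle (2), on (1), boat (1) → 7
Line 3: bare (1), noon (1), near (1), five (1), door (1) → 5
Total: 5 + 7 + 5 = 17

17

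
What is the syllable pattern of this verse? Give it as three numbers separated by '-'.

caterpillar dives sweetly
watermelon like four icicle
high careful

7-9-3

Line 1: caterpillar (4), dives (1), sweetly (2) → 7
Line 2: watermelon (4), like (1), four (1), icicle (3) → 9
Line 3: high (1), careful (2) → 3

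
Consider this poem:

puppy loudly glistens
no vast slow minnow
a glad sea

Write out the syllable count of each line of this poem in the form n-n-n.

6-5-3

Line 1: "puppy loudly glistens": 2+2+2 = 6
Line 2: "no vast slow minnow": 1+1+1+2 = 5
Line 3: "a glad sea": 1+1+1 = 3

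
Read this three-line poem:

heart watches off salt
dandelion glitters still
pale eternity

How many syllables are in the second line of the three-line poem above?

7

The second line: dandelion(4) + glitters(2) + still(1) = 7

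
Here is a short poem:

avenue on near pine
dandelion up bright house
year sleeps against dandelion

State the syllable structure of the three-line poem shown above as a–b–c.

6–7–8

Line 1: avenue(3) + on(1) + near(1) + pine(1) = 6
Line 2: dandelion(4) + up(1) + bright(1) + house(1) = 7
Line 3: year(1) + sleeps(1) + against(2) + dandelion(4) = 8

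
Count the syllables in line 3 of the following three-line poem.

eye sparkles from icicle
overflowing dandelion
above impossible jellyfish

Line 3: above(2) + impossible(4) + jellyfish(3) = 9

9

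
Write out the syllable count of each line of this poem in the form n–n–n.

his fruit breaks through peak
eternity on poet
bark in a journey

5–7–5

Line 1: his (1), fruit (1), breaks (1), through (1), peak (1) → 5
Line 2: eternity (4), on (1), poet (2) → 7
Line 3: bark (1), in (1), a (1), journey (2) → 5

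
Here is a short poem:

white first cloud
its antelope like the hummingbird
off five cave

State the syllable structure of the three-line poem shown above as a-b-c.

3-9-3

Line 1: white(1) + first(1) + cloud(1) = 3
Line 2: its(1) + antelope(3) + like(1) + the(1) + hummingbird(3) = 9
Line 3: off(1) + five(1) + cave(1) = 3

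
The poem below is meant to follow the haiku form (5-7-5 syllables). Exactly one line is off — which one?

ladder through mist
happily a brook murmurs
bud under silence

Line 1: ladder(2) + through(1) + mist(1) = 4 (expected 5)
Line 2: happily(3) + a(1) + brook(1) + murmurs(2) = 7 ✓
Line 3: bud(1) + under(2) + silence(2) = 5 ✓

Line 1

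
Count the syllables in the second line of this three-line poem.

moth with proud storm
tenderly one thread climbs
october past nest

6

The second line: "tenderly one thread climbs": 3+1+1+1 = 6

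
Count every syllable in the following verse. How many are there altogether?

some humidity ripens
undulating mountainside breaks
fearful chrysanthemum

Line 1: "some humidity ripens": 1+4+2 = 7
Line 2: "undulating mountainside breaks": 4+3+1 = 8
Line 3: "fearful chrysanthemum": 2+4 = 6
Total: 7 + 8 + 6 = 21

21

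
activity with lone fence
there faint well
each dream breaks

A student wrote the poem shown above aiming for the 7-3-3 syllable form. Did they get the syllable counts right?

Yes

Line 1: "activity with lone fence": 4+1+1+1 = 7 ✓
Line 2: "there faint well": 1+1+1 = 3 ✓
Line 3: "each dream breaks": 1+1+1 = 3 ✓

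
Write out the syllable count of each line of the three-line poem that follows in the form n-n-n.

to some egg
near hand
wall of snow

Line 1: to (1), some (1), egg (1) → 3
Line 2: near (1), hand (1) → 2
Line 3: wall (1), of (1), snow (1) → 3

3-2-3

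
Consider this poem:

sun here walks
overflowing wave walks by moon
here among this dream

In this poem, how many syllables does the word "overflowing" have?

4

"overflowing" has 4 syllables.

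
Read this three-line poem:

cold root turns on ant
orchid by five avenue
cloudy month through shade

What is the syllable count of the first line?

5

The first line: "cold root turns on ant": 1+1+1+1+1 = 5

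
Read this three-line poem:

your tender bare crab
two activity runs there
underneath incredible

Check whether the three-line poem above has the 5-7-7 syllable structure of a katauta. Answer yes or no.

Yes

Line 1: "your tender bare crab": 1+2+1+1 = 5 ✓
Line 2: "two activity runs there": 1+4+1+1 = 7 ✓
Line 3: "underneath incredible": 3+4 = 7 ✓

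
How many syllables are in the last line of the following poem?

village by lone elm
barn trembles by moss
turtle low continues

The last line: "turtle low continues": 2+1+3 = 6

6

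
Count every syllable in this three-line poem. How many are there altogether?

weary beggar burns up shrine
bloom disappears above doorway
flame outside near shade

20

Line 1: "weary beggar burns up shrine": 2+2+1+1+1 = 7
Line 2: "bloom disappears above doorway": 1+3+2+2 = 8
Line 3: "flame outside near shade": 1+2+1+1 = 5
Total: 7 + 8 + 5 = 20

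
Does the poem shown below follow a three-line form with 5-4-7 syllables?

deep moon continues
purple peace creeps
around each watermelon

Line 1: "deep moon continues": 1+1+3 = 5 ✓
Line 2: "purple peace creeps": 2+1+1 = 4 ✓
Line 3: "around each watermelon": 2+1+4 = 7 ✓

Yes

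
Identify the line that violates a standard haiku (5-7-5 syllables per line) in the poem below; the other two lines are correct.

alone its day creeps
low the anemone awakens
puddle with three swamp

The second line

Line 1: alone (2), its (1), day (1), creeps (1) → 5 ✓
Line 2: low (1), the (1), anemone (4), awakens (3) → 9 (expected 7)
Line 3: puddle (2), with (1), three (1), swamp (1) → 5 ✓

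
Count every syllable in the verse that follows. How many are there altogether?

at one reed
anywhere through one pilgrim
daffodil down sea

15

Line 1: "at one reed": 1+1+1 = 3
Line 2: "anywhere through one pilgrim": 3+1+1+2 = 7
Line 3: "daffodil down sea": 3+1+1 = 5
Total: 3 + 7 + 5 = 15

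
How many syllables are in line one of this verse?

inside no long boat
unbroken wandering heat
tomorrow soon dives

Line one: inside (2), no (1), long (1), boat (1) → 5

5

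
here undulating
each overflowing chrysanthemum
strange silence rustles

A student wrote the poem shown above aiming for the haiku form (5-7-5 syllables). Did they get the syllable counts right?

No

Line 1: "here undulating": 1+4 = 5 ✓
Line 2: "each overflowing chrysanthemum": 1+4+4 = 9 (expected 7)
Line 3: "strange silence rustles": 1+2+2 = 5 ✓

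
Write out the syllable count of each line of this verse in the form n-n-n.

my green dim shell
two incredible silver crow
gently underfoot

4-8-5

Line 1: my(1) + green(1) + dim(1) + shell(1) = 4
Line 2: two(1) + incredible(4) + silver(2) + crow(1) = 8
Line 3: gently(2) + underfoot(3) = 5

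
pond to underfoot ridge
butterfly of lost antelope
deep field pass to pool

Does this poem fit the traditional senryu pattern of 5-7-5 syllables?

No

Line 1: pond (1), to (1), underfoot (3), ridge (1) → 6 (expected 5)
Line 2: butterfly (3), of (1), lost (1), antelope (3) → 8 (expected 7)
Line 3: deep (1), field (1), pass (1), to (1), pool (1) → 5 ✓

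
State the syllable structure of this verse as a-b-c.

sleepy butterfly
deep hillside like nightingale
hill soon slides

Line 1: sleepy (2), butterfly (3) → 5
Line 2: deep (1), hillside (2), like (1), nightingale (3) → 7
Line 3: hill (1), soon (1), slides (1) → 3

5-7-3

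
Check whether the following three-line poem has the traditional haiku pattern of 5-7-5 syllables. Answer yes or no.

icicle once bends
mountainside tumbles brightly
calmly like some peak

Line 1: "icicle once bends": 3+1+1 = 5 ✓
Line 2: "mountainside tumbles brightly": 3+2+2 = 7 ✓
Line 3: "calmly like some peak": 2+1+1+1 = 5 ✓

Yes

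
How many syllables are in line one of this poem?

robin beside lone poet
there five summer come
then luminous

Line one: robin (2), beside (2), lone (1), poet (2) → 7

7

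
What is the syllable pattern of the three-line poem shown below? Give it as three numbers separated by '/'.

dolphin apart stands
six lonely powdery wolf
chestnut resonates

5/7/5

Line 1: "dolphin apart stands": 2+2+1 = 5
Line 2: "six lonely powdery wolf": 1+2+3+1 = 7
Line 3: "chestnut resonates": 2+3 = 5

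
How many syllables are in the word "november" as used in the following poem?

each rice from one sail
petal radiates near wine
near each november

3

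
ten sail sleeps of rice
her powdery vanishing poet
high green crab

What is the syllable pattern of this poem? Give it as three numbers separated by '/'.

Line 1: ten(1) + sail(1) + sleeps(1) + of(1) + rice(1) = 5
Line 2: her(1) + powdery(3) + vanishing(3) + poet(2) = 9
Line 3: high(1) + green(1) + crab(1) = 3

5/9/3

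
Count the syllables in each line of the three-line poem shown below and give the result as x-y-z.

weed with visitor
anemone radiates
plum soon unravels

5-7-5

Line 1: "weed with visitor": 1+1+3 = 5
Line 2: "anemone radiates": 4+3 = 7
Line 3: "plum soon unravels": 1+1+3 = 5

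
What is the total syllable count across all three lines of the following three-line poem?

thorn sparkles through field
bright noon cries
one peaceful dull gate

13

Line 1: thorn (1), sparkles (2), through (1), field (1) → 5
Line 2: bright (1), noon (1), cries (1) → 3
Line 3: one (1), peaceful (2), dull (1), gate (1) → 5
Total: 5 + 3 + 5 = 13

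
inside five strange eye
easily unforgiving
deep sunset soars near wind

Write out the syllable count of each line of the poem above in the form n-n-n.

5-7-6

Line 1: inside (2), five (1), strange (1), eye (1) → 5
Line 2: easily (3), unforgiving (4) → 7
Line 3: deep (1), sunset (2), soars (1), near (1), wind (1) → 6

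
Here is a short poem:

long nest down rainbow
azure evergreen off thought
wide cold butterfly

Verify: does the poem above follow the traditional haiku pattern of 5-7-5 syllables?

Line 1: long(1) + nest(1) + down(1) + rainbow(2) = 5 ✓
Line 2: azure(2) + evergreen(3) + off(1) + thought(1) = 7 ✓
Line 3: wide(1) + cold(1) + butterfly(3) = 5 ✓

Yes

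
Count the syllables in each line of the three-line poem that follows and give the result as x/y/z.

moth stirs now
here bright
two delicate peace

3/2/5

Line 1: moth(1) + stirs(1) + now(1) = 3
Line 2: here(1) + bright(1) = 2
Line 3: two(1) + delicate(3) + peace(1) = 5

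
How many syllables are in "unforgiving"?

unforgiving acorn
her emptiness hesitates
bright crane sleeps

"unforgiving" has 4 syllables.

4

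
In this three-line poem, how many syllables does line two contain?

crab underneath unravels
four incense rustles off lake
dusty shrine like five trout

7

Line two: "four incense rustles off lake": 1+2+2+1+1 = 7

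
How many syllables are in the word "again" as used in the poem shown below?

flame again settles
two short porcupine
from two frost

2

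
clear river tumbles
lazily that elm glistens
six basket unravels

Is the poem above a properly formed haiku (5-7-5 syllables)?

No

Line 1: clear (1), river (2), tumbles (2) → 5 ✓
Line 2: lazily (3), that (1), elm (1), glistens (2) → 7 ✓
Line 3: six (1), basket (2), unravels (3) → 6 (expected 5)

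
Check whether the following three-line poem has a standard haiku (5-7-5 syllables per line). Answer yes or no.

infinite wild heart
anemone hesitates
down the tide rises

Line 1: infinite(3) + wild(1) + heart(1) = 5 ✓
Line 2: anemone(4) + hesitates(3) = 7 ✓
Line 3: down(1) + the(1) + tide(1) + rises(2) = 5 ✓

Yes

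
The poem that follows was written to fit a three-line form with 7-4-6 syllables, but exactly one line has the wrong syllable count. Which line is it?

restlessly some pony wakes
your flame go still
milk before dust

Line 1: restlessly (3), some (1), pony (2), wakes (1) → 7 ✓
Line 2: your (1), flame (1), go (1), still (1) → 4 ✓
Line 3: milk (1), before (2), dust (1) → 4 (expected 6)

The third line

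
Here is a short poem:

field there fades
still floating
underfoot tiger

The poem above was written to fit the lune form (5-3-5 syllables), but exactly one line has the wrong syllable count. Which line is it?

Line 1

Line 1: "field there fades": 1+1+1 = 3 (expected 5)
Line 2: "still floating": 1+2 = 3 ✓
Line 3: "underfoot tiger": 3+2 = 5 ✓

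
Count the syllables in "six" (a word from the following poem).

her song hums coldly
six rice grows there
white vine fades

1

"six" has 1 syllable.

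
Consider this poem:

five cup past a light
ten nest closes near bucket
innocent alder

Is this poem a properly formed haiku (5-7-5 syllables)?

Yes

Line 1: five(1) + cup(1) + past(1) + a(1) + light(1) = 5 ✓
Line 2: ten(1) + nest(1) + closes(2) + near(1) + bucket(2) = 7 ✓
Line 3: innocent(3) + alder(2) = 5 ✓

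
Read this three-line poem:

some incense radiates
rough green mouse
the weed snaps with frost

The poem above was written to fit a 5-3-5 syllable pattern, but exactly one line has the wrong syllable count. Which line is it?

The first line

Line 1: "some incense radiates": 1+2+3 = 6 (expected 5)
Line 2: "rough green mouse": 1+1+1 = 3 ✓
Line 3: "the weed snaps with frost": 1+1+1+1+1 = 5 ✓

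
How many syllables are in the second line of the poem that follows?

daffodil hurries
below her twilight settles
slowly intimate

7

The second line: below (2), her (1), twilight (2), settles (2) → 7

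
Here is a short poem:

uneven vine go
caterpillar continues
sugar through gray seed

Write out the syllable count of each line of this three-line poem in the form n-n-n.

5-7-5

Line 1: uneven(3) + vine(1) + go(1) = 5
Line 2: caterpillar(4) + continues(3) = 7
Line 3: sugar(2) + through(1) + gray(1) + seed(1) = 5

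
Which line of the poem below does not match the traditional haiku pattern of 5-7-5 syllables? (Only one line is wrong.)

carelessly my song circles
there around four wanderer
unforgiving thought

Line 1: "carelessly my song circles": 3+1+1+2 = 7 (expected 5)
Line 2: "there around four wanderer": 1+2+1+3 = 7 ✓
Line 3: "unforgiving thought": 4+1 = 5 ✓

The first line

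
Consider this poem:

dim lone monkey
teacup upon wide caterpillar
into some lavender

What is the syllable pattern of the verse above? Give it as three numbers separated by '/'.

4/9/6

Line 1: dim (1), lone (1), monkey (2) → 4
Line 2: teacup (2), upon (2), wide (1), caterpillar (4) → 9
Line 3: into (2), some (1), lavender (3) → 6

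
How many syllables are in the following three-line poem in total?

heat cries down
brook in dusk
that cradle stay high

11

Line 1: heat (1), cries (1), down (1) → 3
Line 2: brook (1), in (1), dusk (1) → 3
Line 3: that (1), cradle (2), stay (1), high (1) → 5
Total: 3 + 3 + 5 = 11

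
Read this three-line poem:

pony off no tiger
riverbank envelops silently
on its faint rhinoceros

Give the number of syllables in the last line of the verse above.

7

The last line: on (1), its (1), faint (1), rhinoceros (4) → 7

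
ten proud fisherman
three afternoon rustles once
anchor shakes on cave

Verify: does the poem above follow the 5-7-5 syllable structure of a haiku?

Line 1: "ten proud fisherman": 1+1+3 = 5 ✓
Line 2: "three afternoon rustles once": 1+3+2+1 = 7 ✓
Line 3: "anchor shakes on cave": 2+1+1+1 = 5 ✓

Yes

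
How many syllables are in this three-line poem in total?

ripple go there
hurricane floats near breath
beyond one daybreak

15

Line 1: ripple(2) + go(1) + there(1) = 4
Line 2: hurricane(3) + floats(1) + near(1) + breath(1) = 6
Line 3: beyond(2) + one(1) + daybreak(2) = 5
Total: 4 + 6 + 5 = 15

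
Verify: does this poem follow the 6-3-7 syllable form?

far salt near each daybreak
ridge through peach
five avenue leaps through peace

Line 1: far (1), salt (1), near (1), each (1), daybreak (2) → 6 ✓
Line 2: ridge (1), through (1), peach (1) → 3 ✓
Line 3: five (1), avenue (3), leaps (1), through (1), peace (1) → 7 ✓

Yes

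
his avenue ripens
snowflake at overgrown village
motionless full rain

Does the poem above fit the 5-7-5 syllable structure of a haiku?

Line 1: his(1) + avenue(3) + ripens(2) = 6 (expected 5)
Line 2: snowflake(2) + at(1) + overgrown(3) + village(2) = 8 (expected 7)
Line 3: motionless(3) + full(1) + rain(1) = 5 ✓

No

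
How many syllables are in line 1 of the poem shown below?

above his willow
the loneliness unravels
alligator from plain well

Line 1: "above his willow": 2+1+2 = 5

5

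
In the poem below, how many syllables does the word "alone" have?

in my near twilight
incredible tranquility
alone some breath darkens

2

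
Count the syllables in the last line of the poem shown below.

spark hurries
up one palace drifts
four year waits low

The last line: four (1), year (1), waits (1), low (1) → 4

4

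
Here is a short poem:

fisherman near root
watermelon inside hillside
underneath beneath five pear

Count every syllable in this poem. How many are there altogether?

Line 1: "fisherman near root": 3+1+1 = 5
Line 2: "watermelon inside hillside": 4+2+2 = 8
Line 3: "underneath beneath five pear": 3+2+1+1 = 7
Total: 5 + 8 + 7 = 20

20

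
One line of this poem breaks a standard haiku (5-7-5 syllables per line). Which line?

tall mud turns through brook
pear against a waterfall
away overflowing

Line 1: tall (1), mud (1), turns (1), through (1), brook (1) → 5 ✓
Line 2: pear (1), against (2), a (1), waterfall (3) → 7 ✓
Line 3: away (2), overflowing (4) → 6 (expected 5)

The third line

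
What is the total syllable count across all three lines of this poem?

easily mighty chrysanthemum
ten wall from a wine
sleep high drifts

Line 1: easily(3) + mighty(2) + chrysanthemum(4) = 9
Line 2: ten(1) + wall(1) + from(1) + a(1) + wine(1) = 5
Line 3: sleep(1) + high(1) + drifts(1) = 3
Total: 9 + 5 + 3 = 17

17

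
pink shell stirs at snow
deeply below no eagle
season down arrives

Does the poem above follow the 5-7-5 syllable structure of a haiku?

Yes

Line 1: "pink shell stirs at snow": 1+1+1+1+1 = 5 ✓
Line 2: "deeply below no eagle": 2+2+1+2 = 7 ✓
Line 3: "season down arrives": 2+1+2 = 5 ✓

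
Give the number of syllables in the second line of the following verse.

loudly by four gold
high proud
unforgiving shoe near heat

2

The second line: high (1), proud (1) → 2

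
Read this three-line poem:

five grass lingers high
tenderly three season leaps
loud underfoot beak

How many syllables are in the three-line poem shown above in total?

Line 1: five(1) + grass(1) + lingers(2) + high(1) = 5
Line 2: tenderly(3) + three(1) + season(2) + leaps(1) = 7
Line 3: loud(1) + underfoot(3) + beak(1) = 5
Total: 5 + 7 + 5 = 17

17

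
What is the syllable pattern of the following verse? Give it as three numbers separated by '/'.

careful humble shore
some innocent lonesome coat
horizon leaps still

Line 1: "careful humble shore": 2+2+1 = 5
Line 2: "some innocent lonesome coat": 1+3+2+1 = 7
Line 3: "horizon leaps still": 3+1+1 = 5

5/7/5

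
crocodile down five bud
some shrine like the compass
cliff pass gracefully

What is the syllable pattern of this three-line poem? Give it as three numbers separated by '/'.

6/6/5

Line 1: crocodile(3) + down(1) + five(1) + bud(1) = 6
Line 2: some(1) + shrine(1) + like(1) + the(1) + compass(2) = 6
Line 3: cliff(1) + pass(1) + gracefully(3) = 5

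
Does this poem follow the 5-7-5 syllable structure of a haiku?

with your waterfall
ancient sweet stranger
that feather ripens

Line 1: with(1) + your(1) + waterfall(3) = 5 ✓
Line 2: ancient(2) + sweet(1) + stranger(2) = 5 (expected 7)
Line 3: that(1) + feather(2) + ripens(2) = 5 ✓

No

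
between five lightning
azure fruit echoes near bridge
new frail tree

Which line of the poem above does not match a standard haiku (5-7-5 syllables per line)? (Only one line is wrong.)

Line 1: "between five lightning": 2+1+2 = 5 ✓
Line 2: "azure fruit echoes near bridge": 2+1+2+1+1 = 7 ✓
Line 3: "new frail tree": 1+1+1 = 3 (expected 5)

The third line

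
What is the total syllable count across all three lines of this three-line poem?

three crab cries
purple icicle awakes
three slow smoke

13

Line 1: "three crab cries": 1+1+1 = 3
Line 2: "purple icicle awakes": 2+3+2 = 7
Line 3: "three slow smoke": 1+1+1 = 3
Total: 3 + 7 + 3 = 13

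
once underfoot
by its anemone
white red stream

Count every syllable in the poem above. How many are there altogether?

13

Line 1: once (1), underfoot (3) → 4
Line 2: by (1), its (1), anemone (4) → 6
Line 3: white (1), red (1), stream (1) → 3
Total: 4 + 6 + 3 = 13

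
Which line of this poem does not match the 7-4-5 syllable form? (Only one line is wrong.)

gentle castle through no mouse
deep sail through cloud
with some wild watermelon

Line 1: gentle (2), castle (2), through (1), no (1), mouse (1) → 7 ✓
Line 2: deep (1), sail (1), through (1), cloud (1) → 4 ✓
Line 3: with (1), some (1), wild (1), watermelon (4) → 7 (expected 5)

The third line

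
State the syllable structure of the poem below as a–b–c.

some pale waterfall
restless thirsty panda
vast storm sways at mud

5–6–5

Line 1: some (1), pale (1), waterfall (3) → 5
Line 2: restless (2), thirsty (2), panda (2) → 6
Line 3: vast (1), storm (1), sways (1), at (1), mud (1) → 5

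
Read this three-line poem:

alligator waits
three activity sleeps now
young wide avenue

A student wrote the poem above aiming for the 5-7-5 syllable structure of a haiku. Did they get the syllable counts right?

Yes

Line 1: alligator (4), waits (1) → 5 ✓
Line 2: three (1), activity (4), sleeps (1), now (1) → 7 ✓
Line 3: young (1), wide (1), avenue (3) → 5 ✓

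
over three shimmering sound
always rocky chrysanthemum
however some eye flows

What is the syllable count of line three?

Line three: however (3), some (1), eye (1), flows (1) → 6

6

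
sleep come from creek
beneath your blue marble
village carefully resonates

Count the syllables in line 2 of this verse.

6

Line 2: "beneath your blue marble": 2+1+1+2 = 6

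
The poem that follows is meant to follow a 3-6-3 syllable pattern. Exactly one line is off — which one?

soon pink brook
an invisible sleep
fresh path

The third line

Line 1: soon(1) + pink(1) + brook(1) = 3 ✓
Line 2: an(1) + invisible(4) + sleep(1) = 6 ✓
Line 3: fresh(1) + path(1) = 2 (expected 3)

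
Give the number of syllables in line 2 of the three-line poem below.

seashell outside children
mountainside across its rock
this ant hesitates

Line 2: mountainside (3), across (2), its (1), rock (1) → 7

7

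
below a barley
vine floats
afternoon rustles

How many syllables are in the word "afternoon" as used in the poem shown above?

3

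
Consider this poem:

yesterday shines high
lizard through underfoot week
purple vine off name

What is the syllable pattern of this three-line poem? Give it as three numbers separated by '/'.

Line 1: "yesterday shines high": 3+1+1 = 5
Line 2: "lizard through underfoot week": 2+1+3+1 = 7
Line 3: "purple vine off name": 2+1+1+1 = 5

5/7/5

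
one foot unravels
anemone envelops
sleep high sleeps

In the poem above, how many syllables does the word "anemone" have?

"anemone" has 4 syllables.

4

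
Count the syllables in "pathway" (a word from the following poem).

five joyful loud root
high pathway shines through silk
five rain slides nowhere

2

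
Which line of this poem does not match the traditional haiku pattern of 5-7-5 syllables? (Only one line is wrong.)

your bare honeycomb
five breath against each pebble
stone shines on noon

Line 3

Line 1: your(1) + bare(1) + honeycomb(3) = 5 ✓
Line 2: five(1) + breath(1) + against(2) + each(1) + pebble(2) = 7 ✓
Line 3: stone(1) + shines(1) + on(1) + noon(1) = 4 (expected 5)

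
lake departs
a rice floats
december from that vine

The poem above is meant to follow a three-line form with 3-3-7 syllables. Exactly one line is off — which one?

Line 3

Line 1: "lake departs": 1+2 = 3 ✓
Line 2: "a rice floats": 1+1+1 = 3 ✓
Line 3: "december from that vine": 3+1+1+1 = 6 (expected 7)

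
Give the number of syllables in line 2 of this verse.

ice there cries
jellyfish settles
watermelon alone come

5

Line 2: jellyfish(3) + settles(2) = 5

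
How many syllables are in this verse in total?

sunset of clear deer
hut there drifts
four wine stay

Line 1: sunset (2), of (1), clear (1), deer (1) → 5
Line 2: hut (1), there (1), drifts (1) → 3
Line 3: four (1), wine (1), stay (1) → 3
Total: 5 + 3 + 3 = 11

11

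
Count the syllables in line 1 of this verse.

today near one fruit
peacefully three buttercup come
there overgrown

Line 1: today(2) + near(1) + one(1) + fruit(1) = 5

5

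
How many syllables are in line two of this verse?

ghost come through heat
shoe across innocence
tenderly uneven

Line two: shoe (1), across (2), innocence (3) → 6

6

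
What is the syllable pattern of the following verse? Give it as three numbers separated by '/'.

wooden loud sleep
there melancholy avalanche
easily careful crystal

4/8/7

Line 1: "wooden loud sleep": 2+1+1 = 4
Line 2: "there melancholy avalanche": 1+4+3 = 8
Line 3: "easily careful crystal": 3+2+2 = 7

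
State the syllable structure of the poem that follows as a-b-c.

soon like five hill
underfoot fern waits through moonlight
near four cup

Line 1: soon (1), like (1), five (1), hill (1) → 4
Line 2: underfoot (3), fern (1), waits (1), through (1), moonlight (2) → 8
Line 3: near (1), four (1), cup (1) → 3

4-8-3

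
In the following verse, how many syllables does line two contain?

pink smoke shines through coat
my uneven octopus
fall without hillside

7

Line two: my(1) + uneven(3) + octopus(3) = 7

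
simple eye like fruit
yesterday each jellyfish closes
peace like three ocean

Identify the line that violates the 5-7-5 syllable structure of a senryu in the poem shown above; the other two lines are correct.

Line 2

Line 1: "simple eye like fruit": 2+1+1+1 = 5 ✓
Line 2: "yesterday each jellyfish closes": 3+1+3+2 = 9 (expected 7)
Line 3: "peace like three ocean": 1+1+1+2 = 5 ✓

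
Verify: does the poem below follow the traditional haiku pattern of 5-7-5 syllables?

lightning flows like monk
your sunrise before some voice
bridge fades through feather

Yes

Line 1: lightning (2), flows (1), like (1), monk (1) → 5 ✓
Line 2: your (1), sunrise (2), before (2), some (1), voice (1) → 7 ✓
Line 3: bridge (1), fades (1), through (1), feather (2) → 5 ✓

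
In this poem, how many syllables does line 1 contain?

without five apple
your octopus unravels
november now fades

Line 1: without(2) + five(1) + apple(2) = 5

5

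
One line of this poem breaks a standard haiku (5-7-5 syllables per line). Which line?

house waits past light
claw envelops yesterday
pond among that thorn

Line 1: house (1), waits (1), past (1), light (1) → 4 (expected 5)
Line 2: claw (1), envelops (3), yesterday (3) → 7 ✓
Line 3: pond (1), among (2), that (1), thorn (1) → 5 ✓

The first line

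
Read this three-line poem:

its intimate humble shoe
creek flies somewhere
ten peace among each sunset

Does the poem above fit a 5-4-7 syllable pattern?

Line 1: its(1) + intimate(3) + humble(2) + shoe(1) = 7 (expected 5)
Line 2: creek(1) + flies(1) + somewhere(2) = 4 ✓
Line 3: ten(1) + peace(1) + among(2) + each(1) + sunset(2) = 7 ✓

No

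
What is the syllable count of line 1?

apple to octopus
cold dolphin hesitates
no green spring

Line 1: apple(2) + to(1) + octopus(3) = 6

6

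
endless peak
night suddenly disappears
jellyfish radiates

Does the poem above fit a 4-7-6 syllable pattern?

Line 1: endless (2), peak (1) → 3 (expected 4)
Line 2: night (1), suddenly (3), disappears (3) → 7 ✓
Line 3: jellyfish (3), radiates (3) → 6 ✓

No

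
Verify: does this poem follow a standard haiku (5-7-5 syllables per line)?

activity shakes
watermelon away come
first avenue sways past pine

Line 1: "activity shakes": 4+1 = 5 ✓
Line 2: "watermelon away come": 4+2+1 = 7 ✓
Line 3: "first avenue sways past pine": 1+3+1+1+1 = 7 (expected 5)

No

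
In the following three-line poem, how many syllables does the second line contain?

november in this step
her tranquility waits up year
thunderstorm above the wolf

The second line: her(1) + tranquility(4) + waits(1) + up(1) + year(1) = 8

8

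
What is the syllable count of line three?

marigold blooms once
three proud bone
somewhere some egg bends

5

Line three: somewhere(2) + some(1) + egg(1) + bends(1) = 5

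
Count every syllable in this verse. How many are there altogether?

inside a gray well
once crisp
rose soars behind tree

Line 1: inside (2), a (1), gray (1), well (1) → 5
Line 2: once (1), crisp (1) → 2
Line 3: rose (1), soars (1), behind (2), tree (1) → 5
Total: 5 + 2 + 5 = 12

12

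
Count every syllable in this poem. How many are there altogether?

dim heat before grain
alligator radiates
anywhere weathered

17

Line 1: dim (1), heat (1), before (2), grain (1) → 5
Line 2: alligator (4), radiates (3) → 7
Line 3: anywhere (3), weathered (2) → 5
Total: 5 + 7 + 5 = 17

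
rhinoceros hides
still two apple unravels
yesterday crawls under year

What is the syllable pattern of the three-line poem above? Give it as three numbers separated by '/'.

5/7/7

Line 1: rhinoceros(4) + hides(1) = 5
Line 2: still(1) + two(1) + apple(2) + unravels(3) = 7
Line 3: yesterday(3) + crawls(1) + under(2) + year(1) = 7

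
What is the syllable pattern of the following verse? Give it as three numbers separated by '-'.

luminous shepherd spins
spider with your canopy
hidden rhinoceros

6-7-6

Line 1: luminous (3), shepherd (2), spins (1) → 6
Line 2: spider (2), with (1), your (1), canopy (3) → 7
Line 3: hidden (2), rhinoceros (4) → 6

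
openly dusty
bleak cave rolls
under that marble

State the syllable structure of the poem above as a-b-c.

5-3-5

Line 1: openly (3), dusty (2) → 5
Line 2: bleak (1), cave (1), rolls (1) → 3
Line 3: under (2), that (1), marble (2) → 5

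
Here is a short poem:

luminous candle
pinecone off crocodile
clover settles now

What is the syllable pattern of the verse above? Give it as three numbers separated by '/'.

5/6/5

Line 1: luminous(3) + candle(2) = 5
Line 2: pinecone(2) + off(1) + crocodile(3) = 6
Line 3: clover(2) + settles(2) + now(1) = 5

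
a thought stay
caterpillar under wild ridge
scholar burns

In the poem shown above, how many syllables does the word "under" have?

2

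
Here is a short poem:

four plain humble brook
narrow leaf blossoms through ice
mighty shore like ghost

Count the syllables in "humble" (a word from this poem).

2

"humble" has 2 syllables.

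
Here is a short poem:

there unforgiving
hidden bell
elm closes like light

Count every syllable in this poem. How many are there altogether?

Line 1: "there unforgiving": 1+4 = 5
Line 2: "hidden bell": 2+1 = 3
Line 3: "elm closes like light": 1+2+1+1 = 5
Total: 5 + 3 + 5 = 13

13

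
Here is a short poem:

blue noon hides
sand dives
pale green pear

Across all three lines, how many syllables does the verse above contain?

8

Line 1: blue(1) + noon(1) + hides(1) = 3
Line 2: sand(1) + dives(1) = 2
Line 3: pale(1) + green(1) + pear(1) = 3
Total: 3 + 2 + 3 = 8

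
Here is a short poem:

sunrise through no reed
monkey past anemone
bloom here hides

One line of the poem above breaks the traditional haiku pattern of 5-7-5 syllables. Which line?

The third line

Line 1: sunrise (2), through (1), no (1), reed (1) → 5 ✓
Line 2: monkey (2), past (1), anemone (4) → 7 ✓
Line 3: bloom (1), here (1), hides (1) → 3 (expected 5)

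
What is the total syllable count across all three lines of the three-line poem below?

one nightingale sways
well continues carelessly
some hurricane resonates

19

Line 1: one (1), nightingale (3), sways (1) → 5
Line 2: well (1), continues (3), carelessly (3) → 7
Line 3: some (1), hurricane (3), resonates (3) → 7
Total: 5 + 7 + 7 = 19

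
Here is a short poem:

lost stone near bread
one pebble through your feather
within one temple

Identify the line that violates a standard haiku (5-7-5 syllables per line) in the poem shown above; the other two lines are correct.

Line 1: lost (1), stone (1), near (1), bread (1) → 4 (expected 5)
Line 2: one (1), pebble (2), through (1), your (1), feather (2) → 7 ✓
Line 3: within (2), one (1), temple (2) → 5 ✓

Line 1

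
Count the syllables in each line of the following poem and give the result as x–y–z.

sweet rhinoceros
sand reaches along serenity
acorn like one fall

5–9–5

Line 1: "sweet rhinoceros": 1+4 = 5
Line 2: "sand reaches along serenity": 1+2+2+4 = 9
Line 3: "acorn like one fall": 2+1+1+1 = 5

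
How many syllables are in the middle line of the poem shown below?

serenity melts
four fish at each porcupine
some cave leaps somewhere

7

The middle line: four(1) + fish(1) + at(1) + each(1) + porcupine(3) = 7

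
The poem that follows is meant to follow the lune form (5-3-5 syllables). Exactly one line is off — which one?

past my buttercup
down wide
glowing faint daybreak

The second line

Line 1: past(1) + my(1) + buttercup(3) = 5 ✓
Line 2: down(1) + wide(1) = 2 (expected 3)
Line 3: glowing(2) + faint(1) + daybreak(2) = 5 ✓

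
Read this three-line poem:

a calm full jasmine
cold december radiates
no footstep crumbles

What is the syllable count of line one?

Line one: a (1), calm (1), full (1), jasmine (2) → 5

5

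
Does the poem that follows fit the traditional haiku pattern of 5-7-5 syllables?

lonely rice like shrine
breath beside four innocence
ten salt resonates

Yes

Line 1: lonely(2) + rice(1) + like(1) + shrine(1) = 5 ✓
Line 2: breath(1) + beside(2) + four(1) + innocence(3) = 7 ✓
Line 3: ten(1) + salt(1) + resonates(3) = 5 ✓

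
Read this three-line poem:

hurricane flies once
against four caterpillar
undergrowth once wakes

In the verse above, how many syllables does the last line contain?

5

The last line: undergrowth (3), once (1), wakes (1) → 5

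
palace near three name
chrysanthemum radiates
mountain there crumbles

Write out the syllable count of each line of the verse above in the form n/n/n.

5/7/5

Line 1: palace(2) + near(1) + three(1) + name(1) = 5
Line 2: chrysanthemum(4) + radiates(3) = 7
Line 3: mountain(2) + there(1) + crumbles(2) = 5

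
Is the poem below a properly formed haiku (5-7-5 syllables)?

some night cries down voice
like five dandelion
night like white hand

No

Line 1: "some night cries down voice": 1+1+1+1+1 = 5 ✓
Line 2: "like five dandelion": 1+1+4 = 6 (expected 7)
Line 3: "night like white hand": 1+1+1+1 = 4 (expected 5)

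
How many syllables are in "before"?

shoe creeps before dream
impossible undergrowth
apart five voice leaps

"before" has 2 syllables.

2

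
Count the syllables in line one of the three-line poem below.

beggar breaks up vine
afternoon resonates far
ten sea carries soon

5

Line one: beggar (2), breaks (1), up (1), vine (1) → 5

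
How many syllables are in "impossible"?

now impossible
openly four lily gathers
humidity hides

4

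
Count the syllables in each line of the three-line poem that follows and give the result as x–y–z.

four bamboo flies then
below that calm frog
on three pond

Line 1: four(1) + bamboo(2) + flies(1) + then(1) = 5
Line 2: below(2) + that(1) + calm(1) + frog(1) = 5
Line 3: on(1) + three(1) + pond(1) = 3

5–5–3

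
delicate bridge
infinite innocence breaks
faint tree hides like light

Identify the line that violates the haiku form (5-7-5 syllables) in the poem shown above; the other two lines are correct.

The first line

Line 1: delicate (3), bridge (1) → 4 (expected 5)
Line 2: infinite (3), innocence (3), breaks (1) → 7 ✓
Line 3: faint (1), tree (1), hides (1), like (1), light (1) → 5 ✓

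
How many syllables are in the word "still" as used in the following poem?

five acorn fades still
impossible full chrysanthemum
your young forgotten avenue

1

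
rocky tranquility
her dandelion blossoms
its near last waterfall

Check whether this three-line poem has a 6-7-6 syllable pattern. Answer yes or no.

Yes

Line 1: rocky(2) + tranquility(4) = 6 ✓
Line 2: her(1) + dandelion(4) + blossoms(2) = 7 ✓
Line 3: its(1) + near(1) + last(1) + waterfall(3) = 6 ✓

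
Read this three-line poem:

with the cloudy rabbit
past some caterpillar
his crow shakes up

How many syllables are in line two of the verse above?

6

Line two: past(1) + some(1) + caterpillar(4) = 6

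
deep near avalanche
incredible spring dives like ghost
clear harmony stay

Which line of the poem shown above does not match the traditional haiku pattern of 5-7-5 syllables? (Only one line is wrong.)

Line 1: deep (1), near (1), avalanche (3) → 5 ✓
Line 2: incredible (4), spring (1), dives (1), like (1), ghost (1) → 8 (expected 7)
Line 3: clear (1), harmony (3), stay (1) → 5 ✓

The second line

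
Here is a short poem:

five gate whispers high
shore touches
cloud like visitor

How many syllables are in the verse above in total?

Line 1: five(1) + gate(1) + whispers(2) + high(1) = 5
Line 2: shore(1) + touches(2) = 3
Line 3: cloud(1) + like(1) + visitor(3) = 5
Total: 5 + 3 + 5 = 13

13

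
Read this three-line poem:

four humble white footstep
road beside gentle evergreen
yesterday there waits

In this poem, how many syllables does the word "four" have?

"four" has 1 syllable.

1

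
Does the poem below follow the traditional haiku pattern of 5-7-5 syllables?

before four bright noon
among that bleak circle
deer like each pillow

No

Line 1: "before four bright noon": 2+1+1+1 = 5 ✓
Line 2: "among that bleak circle": 2+1+1+2 = 6 (expected 7)
Line 3: "deer like each pillow": 1+1+1+2 = 5 ✓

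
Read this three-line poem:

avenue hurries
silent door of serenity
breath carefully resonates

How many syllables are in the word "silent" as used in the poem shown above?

"silent" has 2 syllables.

2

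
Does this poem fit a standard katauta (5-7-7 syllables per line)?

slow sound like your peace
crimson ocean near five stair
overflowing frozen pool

Yes

Line 1: slow (1), sound (1), like (1), your (1), peace (1) → 5 ✓
Line 2: crimson (2), ocean (2), near (1), five (1), stair (1) → 7 ✓
Line 3: overflowing (4), frozen (2), pool (1) → 7 ✓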